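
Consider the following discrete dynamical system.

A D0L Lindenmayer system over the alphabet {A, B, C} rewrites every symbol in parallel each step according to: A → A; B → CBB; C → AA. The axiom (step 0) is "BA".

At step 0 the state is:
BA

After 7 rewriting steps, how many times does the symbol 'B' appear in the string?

128

[0] BA
[1] CBBA
[2] AACBBCBBA
[3] AAAACBBCBBAACBBCBBA
[4] AAAAAACBBCBBAACBBCBBAAAACBBCBBAACBBCBBA
[5] AAAAAAAACBBCBBAACBBCBBAAAACBBCBBAACBBCBBAAAAAACBBCBBAACBBCBBAAAACBBCBBAACBBCBBA
[6] AAAAAAAAAACBBCBBAACBBCBBAAAACBBCBBAACBBCBBAAAAAACBBCBBAACB…BAAAACBBCBBAACBBCBBAAAAAACBBCBBAACBBCBBAAAACBBCBBAACBBCBBA  (len 159)
[7] AAAAAAAAAAAACBBCBBAACBBCBBAAAACBBCBBAACBBCBBAAAAAACBBCBBAA…BAAAACBBCBBAACBBCBBAAAAAACBBCBBAACBBCBBAAAACBBCBBAACBBCBBA  (len 319)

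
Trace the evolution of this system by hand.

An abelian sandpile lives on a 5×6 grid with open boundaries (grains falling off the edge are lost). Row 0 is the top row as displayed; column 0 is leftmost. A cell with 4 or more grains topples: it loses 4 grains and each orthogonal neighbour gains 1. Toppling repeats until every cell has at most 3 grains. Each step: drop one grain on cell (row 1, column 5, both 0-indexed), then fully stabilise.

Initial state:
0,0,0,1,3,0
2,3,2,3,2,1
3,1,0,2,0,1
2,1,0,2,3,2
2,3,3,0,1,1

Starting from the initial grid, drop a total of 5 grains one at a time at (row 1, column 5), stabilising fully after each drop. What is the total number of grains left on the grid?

0) 0,0,0,1,3,0
2,3,2,3,2,1
3,1,0,2,0,1
2,1,0,2,3,2
2,3,3,0,1,1
1) 0,0,0,1,3,0
2,3,2,3,2,2
3,1,0,2,0,1
2,1,0,2,3,2
2,3,3,0,1,1
2) 0,0,0,1,3,0
2,3,2,3,2,3
3,1,0,2,0,1
2,1,0,2,3,2
2,3,3,0,1,1
3) 0,0,0,1,3,1
2,3,2,3,3,0
3,1,0,2,0,2
2,1,0,2,3,2
2,3,3,0,1,1
4) 0,0,0,1,3,1
2,3,2,3,3,1
3,1,0,2,0,2
2,1,0,2,3,2
2,3,3,0,1,1
5) 0,0,0,1,3,1
2,3,2,3,3,2
3,1,0,2,0,2
2,1,0,2,3,2
2,3,3,0,1,1

48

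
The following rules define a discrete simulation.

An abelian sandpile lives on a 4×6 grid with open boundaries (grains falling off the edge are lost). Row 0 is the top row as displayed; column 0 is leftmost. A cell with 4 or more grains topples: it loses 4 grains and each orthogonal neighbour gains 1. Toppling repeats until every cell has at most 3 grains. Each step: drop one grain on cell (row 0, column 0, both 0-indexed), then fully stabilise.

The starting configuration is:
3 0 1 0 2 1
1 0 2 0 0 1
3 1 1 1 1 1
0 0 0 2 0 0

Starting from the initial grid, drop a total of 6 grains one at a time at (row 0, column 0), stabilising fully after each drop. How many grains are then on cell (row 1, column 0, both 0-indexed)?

gen 0: 3 0 1 0 2 1
1 0 2 0 0 1
3 1 1 1 1 1
0 0 0 2 0 0
gen 1: 0 1 1 0 2 1
2 0 2 0 0 1
3 1 1 1 1 1
0 0 0 2 0 0
gen 2: 1 1 1 0 2 1
2 0 2 0 0 1
3 1 1 1 1 1
0 0 0 2 0 0
gen 3: 2 1 1 0 2 1
2 0 2 0 0 1
3 1 1 1 1 1
0 0 0 2 0 0
gen 4: 3 1 1 0 2 1
2 0 2 0 0 1
3 1 1 1 1 1
0 0 0 2 0 0
gen 5: 0 2 1 0 2 1
3 0 2 0 0 1
3 1 1 1 1 1
0 0 0 2 0 0
gen 6: 1 2 1 0 2 1
3 0 2 0 0 1
3 1 1 1 1 1
0 0 0 2 0 0

3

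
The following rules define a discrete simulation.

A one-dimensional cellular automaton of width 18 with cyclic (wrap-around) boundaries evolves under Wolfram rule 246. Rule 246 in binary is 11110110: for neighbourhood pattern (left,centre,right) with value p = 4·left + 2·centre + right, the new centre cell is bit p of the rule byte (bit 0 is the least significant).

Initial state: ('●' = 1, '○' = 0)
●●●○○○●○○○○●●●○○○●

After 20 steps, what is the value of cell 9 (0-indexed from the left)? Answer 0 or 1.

1

step 0: ●●●○○○●○○○○●●●○○○●
step 1: ●●●●○●●●○○●○●●●○●○
step 2: ○●●●●○●●●●●●○●●●●●
step 3: ●○●●●●○●●●●●●○●●●●
step 4: ●●○●●●●○●●●●●●○●●●
step 5: ●●●○●●●●○●●●●●●○●●
step 6: ●●●●○●●●●○●●●●●●○●
step 7: ●●●●●○●●●●○●●●●●●○
step 8: ○●●●●●○●●●●○●●●●●●
step 9: ●○●●●●●○●●●●○●●●●●
step 10: ●●○●●●●●○●●●●○●●●●
step 11: ●●●○●●●●●○●●●●○●●●
step 12: ●●●●○●●●●●○●●●●○●●
step 13: ●●●●●○●●●●●○●●●●○●
step 14: ●●●●●●○●●●●●○●●●●○
step 15: ○●●●●●●○●●●●●○●●●●
step 16: ●○●●●●●●○●●●●●○●●●
step 17: ●●○●●●●●●○●●●●●○●●
step 18: ●●●○●●●●●●○●●●●●○●
step 19: ●●●●○●●●●●●○●●●●●○
step 20: ○●●●●○●●●●●●○●●●●●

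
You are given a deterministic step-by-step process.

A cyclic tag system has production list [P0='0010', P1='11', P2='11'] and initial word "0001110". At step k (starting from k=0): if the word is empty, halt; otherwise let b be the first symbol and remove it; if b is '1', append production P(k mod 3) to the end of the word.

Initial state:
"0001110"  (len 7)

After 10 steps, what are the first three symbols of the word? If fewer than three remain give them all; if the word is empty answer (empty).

t=0: "0001110"  (len 7)
t=1: "001110"  (len 6)
t=2: "01110"  (len 5)
t=3: "1110"  (len 4)
t=4: "1100010"  (len 7)
t=5: "10001011"  (len 8)
t=6: "000101111"  (len 9)
t=7: "00101111"  (len 8)
t=8: "0101111"  (len 7)
t=9: "101111"  (len 6)
t=10: "011110010"  (len 9)

011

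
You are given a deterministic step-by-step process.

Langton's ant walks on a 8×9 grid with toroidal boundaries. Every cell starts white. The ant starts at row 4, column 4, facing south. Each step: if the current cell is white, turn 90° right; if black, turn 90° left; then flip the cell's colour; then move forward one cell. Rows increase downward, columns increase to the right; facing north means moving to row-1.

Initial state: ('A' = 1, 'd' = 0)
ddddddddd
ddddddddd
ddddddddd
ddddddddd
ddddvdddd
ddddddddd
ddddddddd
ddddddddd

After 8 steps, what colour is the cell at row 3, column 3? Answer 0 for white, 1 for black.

1

t=0: ddddddddd
ddddddddd
ddddddddd
ddddddddd
ddddvdddd
ddddddddd
ddddddddd
ddddddddd
t=1: ddddddddd
ddddddddd
ddddddddd
ddddddddd
ddd<Adddd
ddddddddd
ddddddddd
ddddddddd
t=2: ddddddddd
ddddddddd
ddddddddd
ddd^ddddd
dddAAdddd
ddddddddd
ddddddddd
ddddddddd
t=3: ddddddddd
ddddddddd
ddddddddd
dddA>dddd
dddAAdddd
ddddddddd
ddddddddd
ddddddddd
t=4: ddddddddd
ddddddddd
ddddddddd
dddAAdddd
dddAvdddd
ddddddddd
ddddddddd
ddddddddd
t=5: ddddddddd
ddddddddd
ddddddddd
dddAAdddd
dddAd>ddd
ddddddddd
ddddddddd
ddddddddd
t=6: ddddddddd
ddddddddd
ddddddddd
dddAAdddd
dddAdAddd
dddddvddd
ddddddddd
ddddddddd
t=7: ddddddddd
ddddddddd
ddddddddd
dddAAdddd
dddAdAddd
dddd<Addd
ddddddddd
ddddddddd
t=8: ddddddddd
ddddddddd
ddddddddd
dddAAdddd
dddA^Addd
ddddAAddd
ddddddddd
ddddddddd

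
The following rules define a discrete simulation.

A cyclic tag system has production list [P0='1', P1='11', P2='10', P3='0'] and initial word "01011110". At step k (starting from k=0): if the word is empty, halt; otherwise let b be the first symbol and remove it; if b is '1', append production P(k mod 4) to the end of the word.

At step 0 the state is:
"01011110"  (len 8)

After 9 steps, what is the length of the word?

8

[0] "01011110"  (len 8)
[1] "1011110"  (len 7)
[2] "01111011"  (len 8)
[3] "1111011"  (len 7)
[4] "1110110"  (len 7)
[5] "1101101"  (len 7)
[6] "10110111"  (len 8)
[7] "011011110"  (len 9)
[8] "11011110"  (len 8)
[9] "10111101"  (len 8)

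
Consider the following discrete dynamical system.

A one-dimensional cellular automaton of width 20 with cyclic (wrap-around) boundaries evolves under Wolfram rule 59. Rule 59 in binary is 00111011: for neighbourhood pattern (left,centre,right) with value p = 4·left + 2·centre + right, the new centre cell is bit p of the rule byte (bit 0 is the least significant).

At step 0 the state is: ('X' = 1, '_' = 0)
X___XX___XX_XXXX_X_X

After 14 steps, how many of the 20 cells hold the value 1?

0) X___XX___XX_XXXX_X_X
1) _XXXX_XXXX_XX___X_XX
2) XX___XX___XX_XXX_XX_
3) X_XXXX_XXXX_XX__XX_X
4) _XX___XX___XX_XXX_XX
5) XX_XXXX_XXXX_XX__XX_
6) X_XX___XX___XX_XXX_X
7) _XX_XXXX_XXXX_XX__XX
8) XX_XX___XX___XX_XXX_
9) X_XX_XXXX_XXXX_XX__X
10) _XX_XX___XX___XX_XXX
11) XX_XX_XXXX_XXXX_XX__
12) X_XX_XX___XX___XX_XX
13) _XX_XX_XXXX_XXXX_XX_
14) XX_XX_XX___XX___XX_X

11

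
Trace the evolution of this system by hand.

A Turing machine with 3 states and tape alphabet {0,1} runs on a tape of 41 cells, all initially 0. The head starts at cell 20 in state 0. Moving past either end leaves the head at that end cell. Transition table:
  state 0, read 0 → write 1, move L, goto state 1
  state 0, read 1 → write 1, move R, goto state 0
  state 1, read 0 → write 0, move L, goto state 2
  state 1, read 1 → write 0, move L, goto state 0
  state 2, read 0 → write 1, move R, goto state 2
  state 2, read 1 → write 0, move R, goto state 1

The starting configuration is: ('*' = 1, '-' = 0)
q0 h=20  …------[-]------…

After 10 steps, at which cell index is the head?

[0] q0 h=20  …------[-]------…
[1] q1 h=19  …------[-]*-----…
[2] q2 h=18  …------[-]-*----…
[3] q2 h=19  …-----*[-]*-----…
[4] q2 h=20  …----**[*]------…
[5] q1 h=21  …---**-[-]------…
[6] q2 h=20  …----**[-]------…
[7] q2 h=21  …---***[-]------…
[8] q2 h=22  …--****[-]------…
[9] q2 h=23  …-*****[-]------…
[10] q2 h=24  …******[-]------…

24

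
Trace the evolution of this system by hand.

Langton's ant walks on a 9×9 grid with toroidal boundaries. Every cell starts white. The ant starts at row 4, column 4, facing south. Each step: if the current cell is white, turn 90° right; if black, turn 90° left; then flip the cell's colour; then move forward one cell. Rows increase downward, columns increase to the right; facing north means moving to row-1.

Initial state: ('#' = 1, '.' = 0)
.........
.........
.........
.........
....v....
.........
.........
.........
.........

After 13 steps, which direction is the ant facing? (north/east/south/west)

gen 0: .........
.........
.........
.........
....v....
.........
.........
.........
.........
gen 1: .........
.........
.........
.........
...<#....
.........
.........
.........
.........
gen 2: .........
.........
.........
...^.....
...##....
.........
.........
.........
.........
gen 3: .........
.........
.........
...#>....
...##....
.........
.........
.........
.........
gen 4: .........
.........
.........
...##....
...#v....
.........
.........
.........
.........
gen 5: .........
.........
.........
...##....
...#.>...
.........
.........
.........
.........
gen 6: .........
.........
.........
...##....
...#.#...
.....v...
.........
.........
.........
gen 7: .........
.........
.........
...##....
...#.#...
....<#...
.........
.........
.........
gen 8: .........
.........
.........
...##....
...#^#...
....##...
.........
.........
.........
gen 9: .........
.........
.........
...##....
...##>...
....##...
.........
.........
.........
gen 10: .........
.........
.........
...##^...
...##....
....##...
.........
.........
.........
gen 11: .........
.........
.........
...###>..
...##....
....##...
.........
.........
.........
gen 12: .........
.........
.........
...####..
...##.v..
....##...
.........
.........
.........
gen 13: .........
.........
.........
...####..
...##<#..
....##...
.........
.........
.........

west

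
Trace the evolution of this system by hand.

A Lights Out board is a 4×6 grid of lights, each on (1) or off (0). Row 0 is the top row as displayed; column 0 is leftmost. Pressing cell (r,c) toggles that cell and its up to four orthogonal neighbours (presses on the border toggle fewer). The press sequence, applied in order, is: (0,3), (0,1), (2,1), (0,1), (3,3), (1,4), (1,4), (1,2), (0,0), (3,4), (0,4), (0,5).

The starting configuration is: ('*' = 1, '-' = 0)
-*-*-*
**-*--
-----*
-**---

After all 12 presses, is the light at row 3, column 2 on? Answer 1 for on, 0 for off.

0) -*-*-*
**-*--
-----*
-**---
1) -**-**
**----
-----*
-**---
2) *---**
*-----
-----*
-**---
3) *---**
**----
***--*
--*---
4) -**-**
*-----
***--*
--*---
5) -**-**
*-----
****-*
---**-
6) -**--*
*--***
******
---**-
7) -**-**
*-----
****-*
---**-
8) -*--**
****--
**-*-*
---**-
9) *---**
-***--
**-*-*
---**-
10) *---**
-***--
**-***
-----*
11) *--*--
-****-
**-***
-----*
12) *--***
-*****
**-***
-----*

0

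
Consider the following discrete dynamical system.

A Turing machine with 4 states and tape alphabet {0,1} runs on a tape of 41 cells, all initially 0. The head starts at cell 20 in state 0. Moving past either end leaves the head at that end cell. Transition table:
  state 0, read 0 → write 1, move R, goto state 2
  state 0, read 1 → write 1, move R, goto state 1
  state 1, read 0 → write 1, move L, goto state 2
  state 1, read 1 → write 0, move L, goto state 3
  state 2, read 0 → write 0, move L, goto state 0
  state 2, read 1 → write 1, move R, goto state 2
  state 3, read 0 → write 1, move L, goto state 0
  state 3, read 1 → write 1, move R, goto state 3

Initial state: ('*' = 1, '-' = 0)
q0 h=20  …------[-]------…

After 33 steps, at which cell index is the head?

gen 0: q0 h=20  …------[-]------…
gen 1: q2 h=21  …-----*[-]------…
gen 2: q0 h=20  …------[*]------…
gen 3: q1 h=21  …-----*[-]------…
gen 4: q2 h=20  …------[*]*-----…
gen 5: q2 h=21  …-----*[*]------…
gen 6: q2 h=22  …----**[-]------…
gen 7: q0 h=21  …-----*[*]------…
gen 8: q1 h=22  …----**[-]------…
gen 9: q2 h=21  …-----*[*]*-----…
gen 10: q2 h=22  …----**[*]------…
gen 11: q2 h=23  …---***[-]------…
gen 12: q0 h=22  …----**[*]------…
gen 13: q1 h=23  …---***[-]------…
gen 14: q2 h=22  …----**[*]*-----…
gen 15: q2 h=23  …---***[*]------…
gen 16: q2 h=24  …--****[-]------…
gen 17: q0 h=23  …---***[*]------…
gen 18: q1 h=24  …--****[-]------…
gen 19: q2 h=23  …---***[*]*-----…
gen 20: q2 h=24  …--****[*]------…
gen 21: q2 h=25  …-*****[-]------…
gen 22: q0 h=24  …--****[*]------…
gen 23: q1 h=25  …-*****[-]------…
gen 24: q2 h=24  …--****[*]*-----…
gen 25: q2 h=25  …-*****[*]------…
gen 26: q2 h=26  …******[-]------…
gen 27: q0 h=25  …-*****[*]------…
gen 28: q1 h=26  …******[-]------…
gen 29: q2 h=25  …-*****[*]*-----…
gen 30: q2 h=26  …******[*]------…
gen 31: q2 h=27  …******[-]------…
gen 32: q0 h=26  …******[*]------…
gen 33: q1 h=27  …******[-]------…

27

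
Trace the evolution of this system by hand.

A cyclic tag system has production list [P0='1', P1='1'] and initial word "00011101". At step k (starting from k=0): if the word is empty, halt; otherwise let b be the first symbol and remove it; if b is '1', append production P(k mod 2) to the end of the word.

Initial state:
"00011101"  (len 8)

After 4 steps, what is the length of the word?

5

0) "00011101"  (len 8)
1) "0011101"  (len 7)
2) "011101"  (len 6)
3) "11101"  (len 5)
4) "11011"  (len 5)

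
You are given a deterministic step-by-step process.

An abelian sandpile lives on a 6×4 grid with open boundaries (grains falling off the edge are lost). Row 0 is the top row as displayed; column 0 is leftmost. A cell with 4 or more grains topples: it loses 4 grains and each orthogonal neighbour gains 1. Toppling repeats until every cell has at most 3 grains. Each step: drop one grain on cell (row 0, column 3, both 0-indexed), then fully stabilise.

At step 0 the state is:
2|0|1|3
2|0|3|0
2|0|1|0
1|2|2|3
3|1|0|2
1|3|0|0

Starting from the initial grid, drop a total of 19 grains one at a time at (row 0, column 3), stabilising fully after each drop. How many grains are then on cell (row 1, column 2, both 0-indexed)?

2

step 0: 2|0|1|3
2|0|3|0
2|0|1|0
1|2|2|3
3|1|0|2
1|3|0|0
step 1: 2|0|2|0
2|0|3|1
2|0|1|0
1|2|2|3
3|1|0|2
1|3|0|0
step 2: 2|0|2|1
2|0|3|1
2|0|1|0
1|2|2|3
3|1|0|2
1|3|0|0
step 3: 2|0|2|2
2|0|3|1
2|0|1|0
1|2|2|3
3|1|0|2
1|3|0|0
step 4: 2|0|2|3
2|0|3|1
2|0|1|0
1|2|2|3
3|1|0|2
1|3|0|0
step 5: 2|0|3|0
2|0|3|2
2|0|1|0
1|2|2|3
3|1|0|2
1|3|0|0
step 6: 2|0|3|1
2|0|3|2
2|0|1|0
1|2|2|3
3|1|0|2
1|3|0|0
step 7: 2|0|3|2
2|0|3|2
2|0|1|0
1|2|2|3
3|1|0|2
1|3|0|0
step 8: 2|0|3|3
2|0|3|2
2|0|1|0
1|2|2|3
3|1|0|2
1|3|0|0
step 9: 2|1|1|2
2|1|1|0
2|0|2|1
1|2|2|3
3|1|0|2
1|3|0|0
step 10: 2|1|1|3
2|1|1|0
2|0|2|1
1|2|2|3
3|1|0|2
1|3|0|0
step 11: 2|1|2|0
2|1|1|1
2|0|2|1
1|2|2|3
3|1|0|2
1|3|0|0
step 12: 2|1|2|1
2|1|1|1
2|0|2|1
1|2|2|3
3|1|0|2
1|3|0|0
step 13: 2|1|2|2
2|1|1|1
2|0|2|1
1|2|2|3
3|1|0|2
1|3|0|0
step 14: 2|1|2|3
2|1|1|1
2|0|2|1
1|2|2|3
3|1|0|2
1|3|0|0
step 15: 2|1|3|0
2|1|1|2
2|0|2|1
1|2|2|3
3|1|0|2
1|3|0|0
step 16: 2|1|3|1
2|1|1|2
2|0|2|1
1|2|2|3
3|1|0|2
1|3|0|0
step 17: 2|1|3|2
2|1|1|2
2|0|2|1
1|2|2|3
3|1|0|2
1|3|0|0
step 18: 2|1|3|3
2|1|1|2
2|0|2|1
1|2|2|3
3|1|0|2
1|3|0|0
step 19: 2|2|0|1
2|1|2|3
2|0|2|1
1|2|2|3
3|1|0|2
1|3|0|0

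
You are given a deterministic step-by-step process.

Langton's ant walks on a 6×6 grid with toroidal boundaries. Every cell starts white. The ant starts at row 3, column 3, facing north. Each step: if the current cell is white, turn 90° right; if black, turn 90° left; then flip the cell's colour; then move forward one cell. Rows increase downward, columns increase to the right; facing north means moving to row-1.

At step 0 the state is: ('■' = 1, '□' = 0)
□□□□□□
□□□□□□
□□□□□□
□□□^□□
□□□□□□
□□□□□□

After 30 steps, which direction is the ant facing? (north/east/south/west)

north

0) □□□□□□
□□□□□□
□□□□□□
□□□^□□
□□□□□□
□□□□□□
1) □□□□□□
□□□□□□
□□□□□□
□□□■>□
□□□□□□
□□□□□□
2) □□□□□□
□□□□□□
□□□□□□
□□□■■□
□□□□v□
□□□□□□
3) □□□□□□
□□□□□□
□□□□□□
□□□■■□
□□□<■□
□□□□□□
4) □□□□□□
□□□□□□
□□□□□□
□□□^■□
□□□■■□
□□□□□□
5) □□□□□□
□□□□□□
□□□□□□
□□<□■□
□□□■■□
□□□□□□
6) □□□□□□
□□□□□□
□□^□□□
□□■□■□
□□□■■□
□□□□□□
7) □□□□□□
□□□□□□
□□■>□□
□□■□■□
□□□■■□
□□□□□□
8) □□□□□□
□□□□□□
□□■■□□
□□■v■□
□□□■■□
□□□□□□
9) □□□□□□
□□□□□□
□□■■□□
□□<■■□
□□□■■□
□□□□□□
10) □□□□□□
□□□□□□
□□■■□□
□□□■■□
□□v■■□
□□□□□□
11) □□□□□□
□□□□□□
□□■■□□
□□□■■□
□<■■■□
□□□□□□
12) □□□□□□
□□□□□□
□□■■□□
□^□■■□
□■■■■□
□□□□□□
13) □□□□□□
□□□□□□
□□■■□□
□■>■■□
□■■■■□
□□□□□□
14) □□□□□□
□□□□□□
□□■■□□
□■■■■□
□■v■■□
□□□□□□
15) □□□□□□
□□□□□□
□□■■□□
□■■■■□
□■□>■□
□□□□□□
16) □□□□□□
□□□□□□
□□■■□□
□■■^■□
□■□□■□
□□□□□□
17) □□□□□□
□□□□□□
□□■■□□
□■<□■□
□■□□■□
□□□□□□
18) □□□□□□
□□□□□□
□□■■□□
□■□□■□
□■v□■□
□□□□□□
19) □□□□□□
□□□□□□
□□■■□□
□■□□■□
□<■□■□
□□□□□□
20) □□□□□□
□□□□□□
□□■■□□
□■□□■□
□□■□■□
□v□□□□
21) □□□□□□
□□□□□□
□□■■□□
□■□□■□
□□■□■□
<■□□□□
22) □□□□□□
□□□□□□
□□■■□□
□■□□■□
^□■□■□
■■□□□□
23) □□□□□□
□□□□□□
□□■■□□
□■□□■□
■>■□■□
■■□□□□
24) □□□□□□
□□□□□□
□□■■□□
□■□□■□
■■■□■□
■v□□□□
25) □□□□□□
□□□□□□
□□■■□□
□■□□■□
■■■□■□
■□>□□□
26) □□v□□□
□□□□□□
□□■■□□
□■□□■□
■■■□■□
■□■□□□
27) □<■□□□
□□□□□□
□□■■□□
□■□□■□
■■■□■□
■□■□□□
28) □■■□□□
□□□□□□
□□■■□□
□■□□■□
■■■□■□
■^■□□□
29) □■■□□□
□□□□□□
□□■■□□
□■□□■□
■■■□■□
■■>□□□
30) □■■□□□
□□□□□□
□□■■□□
□■□□■□
■■^□■□
■■□□□□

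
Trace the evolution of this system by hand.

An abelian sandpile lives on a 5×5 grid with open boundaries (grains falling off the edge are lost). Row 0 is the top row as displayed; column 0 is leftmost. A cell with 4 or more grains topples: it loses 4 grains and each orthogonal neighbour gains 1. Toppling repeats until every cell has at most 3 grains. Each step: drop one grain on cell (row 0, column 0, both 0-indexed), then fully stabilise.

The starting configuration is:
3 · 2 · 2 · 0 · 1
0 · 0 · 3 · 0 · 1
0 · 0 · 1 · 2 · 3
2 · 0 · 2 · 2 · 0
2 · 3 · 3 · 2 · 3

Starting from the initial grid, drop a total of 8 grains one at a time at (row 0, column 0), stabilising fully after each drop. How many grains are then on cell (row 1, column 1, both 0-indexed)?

1

t=0: 3 · 2 · 2 · 0 · 1
0 · 0 · 3 · 0 · 1
0 · 0 · 1 · 2 · 3
2 · 0 · 2 · 2 · 0
2 · 3 · 3 · 2 · 3
t=1: 0 · 3 · 2 · 0 · 1
1 · 0 · 3 · 0 · 1
0 · 0 · 1 · 2 · 3
2 · 0 · 2 · 2 · 0
2 · 3 · 3 · 2 · 3
t=2: 1 · 3 · 2 · 0 · 1
1 · 0 · 3 · 0 · 1
0 · 0 · 1 · 2 · 3
2 · 0 · 2 · 2 · 0
2 · 3 · 3 · 2 · 3
t=3: 2 · 3 · 2 · 0 · 1
1 · 0 · 3 · 0 · 1
0 · 0 · 1 · 2 · 3
2 · 0 · 2 · 2 · 0
2 · 3 · 3 · 2 · 3
t=4: 3 · 3 · 2 · 0 · 1
1 · 0 · 3 · 0 · 1
0 · 0 · 1 · 2 · 3
2 · 0 · 2 · 2 · 0
2 · 3 · 3 · 2 · 3
t=5: 1 · 0 · 3 · 0 · 1
2 · 1 · 3 · 0 · 1
0 · 0 · 1 · 2 · 3
2 · 0 · 2 · 2 · 0
2 · 3 · 3 · 2 · 3
t=6: 2 · 0 · 3 · 0 · 1
2 · 1 · 3 · 0 · 1
0 · 0 · 1 · 2 · 3
2 · 0 · 2 · 2 · 0
2 · 3 · 3 · 2 · 3
t=7: 3 · 0 · 3 · 0 · 1
2 · 1 · 3 · 0 · 1
0 · 0 · 1 · 2 · 3
2 · 0 · 2 · 2 · 0
2 · 3 · 3 · 2 · 3
t=8: 0 · 1 · 3 · 0 · 1
3 · 1 · 3 · 0 · 1
0 · 0 · 1 · 2 · 3
2 · 0 · 2 · 2 · 0
2 · 3 · 3 · 2 · 3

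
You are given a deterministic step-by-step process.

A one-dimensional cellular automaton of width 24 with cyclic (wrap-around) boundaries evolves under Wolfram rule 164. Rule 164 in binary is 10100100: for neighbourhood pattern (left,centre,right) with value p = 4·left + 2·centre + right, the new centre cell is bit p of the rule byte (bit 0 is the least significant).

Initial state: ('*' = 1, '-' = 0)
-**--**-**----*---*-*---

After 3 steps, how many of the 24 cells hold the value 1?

3

t=0: -**--**-**----*---*-*---
t=1: -------*------*---***---
t=2: -------*------*----*----
t=3: -------*------*----*----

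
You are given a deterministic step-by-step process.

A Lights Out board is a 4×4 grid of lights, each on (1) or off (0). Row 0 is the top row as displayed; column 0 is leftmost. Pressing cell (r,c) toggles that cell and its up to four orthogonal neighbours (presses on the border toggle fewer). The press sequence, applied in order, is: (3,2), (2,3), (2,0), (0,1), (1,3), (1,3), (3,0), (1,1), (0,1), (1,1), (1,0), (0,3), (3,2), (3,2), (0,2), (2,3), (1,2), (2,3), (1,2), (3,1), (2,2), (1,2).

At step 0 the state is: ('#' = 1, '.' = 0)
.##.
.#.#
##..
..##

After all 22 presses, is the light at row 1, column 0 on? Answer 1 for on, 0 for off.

[0] .##.
.#.#
##..
..##
[1] .##.
.#.#
###.
.#..
[2] .##.
.#..
##.#
.#.#
[3] .##.
##..
...#
##.#
[4] #...
#...
...#
##.#
[5] #..#
#.##
....
##.#
[6] #...
#...
...#
##.#
[7] #...
#...
#..#
...#
[8] ##..
.##.
##.#
...#
[9] ..#.
..#.
##.#
...#
[10] .##.
##..
#..#
...#
[11] ###.
....
...#
...#
[12] ##.#
...#
...#
...#
[13] ##.#
...#
..##
.##.
[14] ##.#
...#
...#
...#
[15] #.#.
..##
...#
...#
[16] #.#.
..#.
..#.
....
[17] #...
.#.#
....
....
[18] #...
.#..
..##
...#
[19] #.#.
..##
...#
...#
[20] #.#.
..##
.#.#
####
[21] #.#.
...#
..#.
##.#
[22] #...
.##.
....
##.#

0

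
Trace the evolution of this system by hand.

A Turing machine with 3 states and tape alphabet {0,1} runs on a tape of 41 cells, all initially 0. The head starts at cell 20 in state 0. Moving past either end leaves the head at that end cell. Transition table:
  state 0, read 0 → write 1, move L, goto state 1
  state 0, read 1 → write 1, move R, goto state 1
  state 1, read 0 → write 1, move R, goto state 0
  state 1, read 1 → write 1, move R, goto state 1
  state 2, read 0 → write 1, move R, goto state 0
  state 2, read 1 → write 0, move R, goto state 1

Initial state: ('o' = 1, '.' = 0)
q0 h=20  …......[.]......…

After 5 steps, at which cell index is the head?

0) q0 h=20  …......[.]......…
1) q1 h=19  …......[.]o.....…
2) q0 h=20  ….....o[o]......…
3) q1 h=21  …....oo[.]......…
4) q0 h=22  …...ooo[.]......…
5) q1 h=21  …....oo[o]o.....…

21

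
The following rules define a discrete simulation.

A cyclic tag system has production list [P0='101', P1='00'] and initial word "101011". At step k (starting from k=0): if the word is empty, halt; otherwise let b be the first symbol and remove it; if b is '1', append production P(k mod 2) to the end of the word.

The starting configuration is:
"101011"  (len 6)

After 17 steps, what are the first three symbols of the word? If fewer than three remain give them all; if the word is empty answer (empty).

101

t=0: "101011"  (len 6)
t=1: "01011101"  (len 8)
t=2: "1011101"  (len 7)
t=3: "011101101"  (len 9)
t=4: "11101101"  (len 8)
t=5: "1101101101"  (len 10)
t=6: "10110110100"  (len 11)
t=7: "0110110100101"  (len 13)
t=8: "110110100101"  (len 12)
t=9: "10110100101101"  (len 14)
t=10: "011010010110100"  (len 15)
t=11: "11010010110100"  (len 14)
t=12: "101001011010000"  (len 15)
t=13: "01001011010000101"  (len 17)
t=14: "1001011010000101"  (len 16)
t=15: "001011010000101101"  (len 18)
t=16: "01011010000101101"  (len 17)
t=17: "1011010000101101"  (len 16)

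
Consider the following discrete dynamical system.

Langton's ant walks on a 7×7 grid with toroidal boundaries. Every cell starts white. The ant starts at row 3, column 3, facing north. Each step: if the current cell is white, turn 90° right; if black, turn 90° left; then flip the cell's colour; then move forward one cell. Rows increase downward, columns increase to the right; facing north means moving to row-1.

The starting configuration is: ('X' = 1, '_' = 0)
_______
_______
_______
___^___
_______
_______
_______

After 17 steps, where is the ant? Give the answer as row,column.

t=0: _______
_______
_______
___^___
_______
_______
_______
t=1: _______
_______
_______
___X>__
_______
_______
_______
t=2: _______
_______
_______
___XX__
____v__
_______
_______
t=3: _______
_______
_______
___XX__
___<X__
_______
_______
t=4: _______
_______
_______
___^X__
___XX__
_______
_______
t=5: _______
_______
_______
__<_X__
___XX__
_______
_______
t=6: _______
_______
__^____
__X_X__
___XX__
_______
_______
t=7: _______
_______
__X>___
__X_X__
___XX__
_______
_______
t=8: _______
_______
__XX___
__XvX__
___XX__
_______
_______
t=9: _______
_______
__XX___
__<XX__
___XX__
_______
_______
t=10: _______
_______
__XX___
___XX__
__vXX__
_______
_______
t=11: _______
_______
__XX___
___XX__
_<XXX__
_______
_______
t=12: _______
_______
__XX___
_^_XX__
_XXXX__
_______
_______
t=13: _______
_______
__XX___
_X>XX__
_XXXX__
_______
_______
t=14: _______
_______
__XX___
_XXXX__
_XvXX__
_______
_______
t=15: _______
_______
__XX___
_XXXX__
_X_>X__
_______
_______
t=16: _______
_______
__XX___
_XX^X__
_X__X__
_______
_______
t=17: _______
_______
__XX___
_X<_X__
_X__X__
_______
_______

3,2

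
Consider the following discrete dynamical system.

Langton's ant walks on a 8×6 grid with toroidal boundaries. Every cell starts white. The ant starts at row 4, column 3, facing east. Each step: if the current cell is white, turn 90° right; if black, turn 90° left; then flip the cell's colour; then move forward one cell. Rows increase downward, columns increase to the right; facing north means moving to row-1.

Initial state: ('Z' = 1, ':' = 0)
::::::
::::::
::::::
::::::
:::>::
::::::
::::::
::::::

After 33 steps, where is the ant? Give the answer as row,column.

step 0: ::::::
::::::
::::::
::::::
:::>::
::::::
::::::
::::::
step 1: ::::::
::::::
::::::
::::::
:::Z::
:::v::
::::::
::::::
step 2: ::::::
::::::
::::::
::::::
:::Z::
::<Z::
::::::
::::::
step 3: ::::::
::::::
::::::
::::::
::^Z::
::ZZ::
::::::
::::::
step 4: ::::::
::::::
::::::
::::::
::Z>::
::ZZ::
::::::
::::::
step 5: ::::::
::::::
::::::
:::^::
::Z:::
::ZZ::
::::::
::::::
step 6: ::::::
::::::
::::::
:::Z>:
::Z:::
::ZZ::
::::::
::::::
step 7: ::::::
::::::
::::::
:::ZZ:
::Z:v:
::ZZ::
::::::
::::::
step 8: ::::::
::::::
::::::
:::ZZ:
::Z<Z:
::ZZ::
::::::
::::::
step 9: ::::::
::::::
::::::
:::^Z:
::ZZZ:
::ZZ::
::::::
::::::
step 10: ::::::
::::::
::::::
::<:Z:
::ZZZ:
::ZZ::
::::::
::::::
step 11: ::::::
::::::
::^:::
::Z:Z:
::ZZZ:
::ZZ::
::::::
::::::
step 12: ::::::
::::::
::Z>::
::Z:Z:
::ZZZ:
::ZZ::
::::::
::::::
step 13: ::::::
::::::
::ZZ::
::ZvZ:
::ZZZ:
::ZZ::
::::::
::::::
step 14: ::::::
::::::
::ZZ::
::<ZZ:
::ZZZ:
::ZZ::
::::::
::::::
step 15: ::::::
::::::
::ZZ::
:::ZZ:
::vZZ:
::ZZ::
::::::
::::::
step 16: ::::::
::::::
::ZZ::
:::ZZ:
:::>Z:
::ZZ::
::::::
::::::
step 17: ::::::
::::::
::ZZ::
:::^Z:
::::Z:
::ZZ::
::::::
::::::
step 18: ::::::
::::::
::ZZ::
::<:Z:
::::Z:
::ZZ::
::::::
::::::
step 19: ::::::
::::::
::^Z::
::Z:Z:
::::Z:
::ZZ::
::::::
::::::
step 20: ::::::
::::::
:<:Z::
::Z:Z:
::::Z:
::ZZ::
::::::
::::::
step 21: ::::::
:^::::
:Z:Z::
::Z:Z:
::::Z:
::ZZ::
::::::
::::::
step 22: ::::::
:Z>:::
:Z:Z::
::Z:Z:
::::Z:
::ZZ::
::::::
::::::
step 23: ::::::
:ZZ:::
:ZvZ::
::Z:Z:
::::Z:
::ZZ::
::::::
::::::
step 24: ::::::
:ZZ:::
:<ZZ::
::Z:Z:
::::Z:
::ZZ::
::::::
::::::
step 25: ::::::
:ZZ:::
::ZZ::
:vZ:Z:
::::Z:
::ZZ::
::::::
::::::
step 26: ::::::
:ZZ:::
::ZZ::
<ZZ:Z:
::::Z:
::ZZ::
::::::
::::::
step 27: ::::::
:ZZ:::
^:ZZ::
ZZZ:Z:
::::Z:
::ZZ::
::::::
::::::
step 28: ::::::
:ZZ:::
Z>ZZ::
ZZZ:Z:
::::Z:
::ZZ::
::::::
::::::
step 29: ::::::
:ZZ:::
ZZZZ::
ZvZ:Z:
::::Z:
::ZZ::
::::::
::::::
step 30: ::::::
:ZZ:::
ZZZZ::
Z:>:Z:
::::Z:
::ZZ::
::::::
::::::
step 31: ::::::
:ZZ:::
ZZ^Z::
Z:::Z:
::::Z:
::ZZ::
::::::
::::::
step 32: ::::::
:ZZ:::
Z<:Z::
Z:::Z:
::::Z:
::ZZ::
::::::
::::::
step 33: ::::::
:ZZ:::
Z::Z::
Zv::Z:
::::Z:
::ZZ::
::::::
::::::

3,1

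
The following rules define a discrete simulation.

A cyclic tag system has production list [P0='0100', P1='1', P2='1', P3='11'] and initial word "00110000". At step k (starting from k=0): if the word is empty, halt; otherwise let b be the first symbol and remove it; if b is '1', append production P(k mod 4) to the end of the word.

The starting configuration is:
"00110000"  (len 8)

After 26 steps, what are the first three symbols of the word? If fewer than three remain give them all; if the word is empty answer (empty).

gen 0: "00110000"  (len 8)
gen 1: "0110000"  (len 7)
gen 2: "110000"  (len 6)
gen 3: "100001"  (len 6)
gen 4: "0000111"  (len 7)
gen 5: "000111"  (len 6)
gen 6: "00111"  (len 5)
gen 7: "0111"  (len 4)
gen 8: "111"  (len 3)
gen 9: "110100"  (len 6)
gen 10: "101001"  (len 6)
gen 11: "010011"  (len 6)
gen 12: "10011"  (len 5)
gen 13: "00110100"  (len 8)
gen 14: "0110100"  (len 7)
gen 15: "110100"  (len 6)
gen 16: "1010011"  (len 7)
gen 17: "0100110100"  (len 10)
gen 18: "100110100"  (len 9)
gen 19: "001101001"  (len 9)
gen 20: "01101001"  (len 8)
gen 21: "1101001"  (len 7)
gen 22: "1010011"  (len 7)
gen 23: "0100111"  (len 7)
gen 24: "100111"  (len 6)
gen 25: "001110100"  (len 9)
gen 26: "01110100"  (len 8)

011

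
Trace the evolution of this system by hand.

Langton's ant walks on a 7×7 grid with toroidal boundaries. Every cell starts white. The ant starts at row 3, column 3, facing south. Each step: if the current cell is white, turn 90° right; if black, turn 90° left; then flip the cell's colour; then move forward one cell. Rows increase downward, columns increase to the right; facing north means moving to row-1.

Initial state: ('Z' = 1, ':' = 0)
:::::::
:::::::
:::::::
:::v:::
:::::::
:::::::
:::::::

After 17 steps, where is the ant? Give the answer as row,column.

3,4

gen 0: :::::::
:::::::
:::::::
:::v:::
:::::::
:::::::
:::::::
gen 1: :::::::
:::::::
:::::::
::<Z:::
:::::::
:::::::
:::::::
gen 2: :::::::
:::::::
::^::::
::ZZ:::
:::::::
:::::::
:::::::
gen 3: :::::::
:::::::
::Z>:::
::ZZ:::
:::::::
:::::::
:::::::
gen 4: :::::::
:::::::
::ZZ:::
::Zv:::
:::::::
:::::::
:::::::
gen 5: :::::::
:::::::
::ZZ:::
::Z:>::
:::::::
:::::::
:::::::
gen 6: :::::::
:::::::
::ZZ:::
::Z:Z::
::::v::
:::::::
:::::::
gen 7: :::::::
:::::::
::ZZ:::
::Z:Z::
:::<Z::
:::::::
:::::::
gen 8: :::::::
:::::::
::ZZ:::
::Z^Z::
:::ZZ::
:::::::
:::::::
gen 9: :::::::
:::::::
::ZZ:::
::ZZ>::
:::ZZ::
:::::::
:::::::
gen 10: :::::::
:::::::
::ZZ^::
::ZZ:::
:::ZZ::
:::::::
:::::::
gen 11: :::::::
:::::::
::ZZZ>:
::ZZ:::
:::ZZ::
:::::::
:::::::
gen 12: :::::::
:::::::
::ZZZZ:
::ZZ:v:
:::ZZ::
:::::::
:::::::
gen 13: :::::::
:::::::
::ZZZZ:
::ZZ<Z:
:::ZZ::
:::::::
:::::::
gen 14: :::::::
:::::::
::ZZ^Z:
::ZZZZ:
:::ZZ::
:::::::
:::::::
gen 15: :::::::
:::::::
::Z<:Z:
::ZZZZ:
:::ZZ::
:::::::
:::::::
gen 16: :::::::
:::::::
::Z::Z:
::ZvZZ:
:::ZZ::
:::::::
:::::::
gen 17: :::::::
:::::::
::Z::Z:
::Z:>Z:
:::ZZ::
:::::::
:::::::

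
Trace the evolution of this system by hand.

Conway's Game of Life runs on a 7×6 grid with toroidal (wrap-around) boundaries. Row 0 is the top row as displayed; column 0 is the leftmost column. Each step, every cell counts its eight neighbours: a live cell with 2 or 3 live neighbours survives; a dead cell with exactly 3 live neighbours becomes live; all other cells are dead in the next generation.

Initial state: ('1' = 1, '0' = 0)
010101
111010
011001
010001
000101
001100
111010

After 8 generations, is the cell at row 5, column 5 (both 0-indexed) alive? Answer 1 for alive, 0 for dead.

k=0  010101
111010
011001
010001
000101
001100
111010
k=1  000000
000010
000111
010001
100100
100001
100011
k=2  000010
000111
100101
001101
010010
010000
100010
k=3  000000
100100
100000
011101
110110
110001
000001
k=4  000000
000000
100111
000101
000100
011000
000001
k=5  000000
000011
100101
101101
000110
001000
000000
k=6  000000
100011
011100
111000
010011
000100
000000
k=7  000001
111111
000110
000011
010111
000010
000000
k=8  011101
111000
010000
101000
100100
000111
000000

1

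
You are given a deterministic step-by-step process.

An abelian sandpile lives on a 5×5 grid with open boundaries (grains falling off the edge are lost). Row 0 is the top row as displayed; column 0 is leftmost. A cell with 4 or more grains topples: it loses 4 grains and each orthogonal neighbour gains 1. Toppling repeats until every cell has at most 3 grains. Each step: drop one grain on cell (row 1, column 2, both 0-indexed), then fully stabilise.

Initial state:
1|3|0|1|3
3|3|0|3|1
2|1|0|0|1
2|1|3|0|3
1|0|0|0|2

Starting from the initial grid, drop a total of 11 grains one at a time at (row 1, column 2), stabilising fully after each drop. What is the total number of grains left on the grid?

t=0: 1|3|0|1|3
3|3|0|3|1
2|1|0|0|1
2|1|3|0|3
1|0|0|0|2
t=1: 1|3|0|1|3
3|3|1|3|1
2|1|0|0|1
2|1|3|0|3
1|0|0|0|2
t=2: 1|3|0|1|3
3|3|2|3|1
2|1|0|0|1
2|1|3|0|3
1|0|0|0|2
t=3: 1|3|0|1|3
3|3|3|3|1
2|1|0|0|1
2|1|3|0|3
1|0|0|0|2
t=4: 3|0|2|2|3
0|2|2|0|2
3|2|1|1|1
2|1|3|0|3
1|0|0|0|2
t=5: 3|0|2|2|3
0|2|3|0|2
3|2|1|1|1
2|1|3|0|3
1|0|0|0|2
t=6: 3|0|3|2|3
0|3|0|1|2
3|2|2|1|1
2|1|3|0|3
1|0|0|0|2
t=7: 3|0|3|2|3
0|3|1|1|2
3|2|2|1|1
2|1|3|0|3
1|0|0|0|2
t=8: 3|0|3|2|3
0|3|2|1|2
3|2|2|1|1
2|1|3|0|3
1|0|0|0|2
t=9: 3|0|3|2|3
0|3|3|1|2
3|2|2|1|1
2|1|3|0|3
1|0|0|0|2
t=10: 3|2|0|3|3
1|0|2|2|2
3|3|3|1|1
2|1|3|0|3
1|0|0|0|2
t=11: 3|2|0|3|3
1|0|3|2|2
3|3|3|1|1
2|1|3|0|3
1|0|0|0|2

42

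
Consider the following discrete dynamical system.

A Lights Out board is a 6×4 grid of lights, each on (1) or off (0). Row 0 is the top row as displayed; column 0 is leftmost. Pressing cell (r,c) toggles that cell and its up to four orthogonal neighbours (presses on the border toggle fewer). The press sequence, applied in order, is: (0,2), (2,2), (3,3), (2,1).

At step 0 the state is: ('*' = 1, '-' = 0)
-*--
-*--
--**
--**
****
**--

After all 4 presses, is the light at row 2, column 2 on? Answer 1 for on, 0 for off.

1

[0] -*--
-*--
--**
--**
****
**--
[1] --**
-**-
--**
--**
****
**--
[2] --**
-*--
-*--
---*
****
**--
[3] --**
-*--
-*-*
--*-
***-
**--
[4] --**
----
*-**
-**-
***-
**--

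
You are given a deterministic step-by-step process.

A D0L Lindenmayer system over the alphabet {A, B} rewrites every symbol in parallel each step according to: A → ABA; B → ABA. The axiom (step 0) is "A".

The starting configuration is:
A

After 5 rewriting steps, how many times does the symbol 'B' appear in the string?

81

[0] A
[1] ABA
[2] ABAABAABA
[3] ABAABAABAABAABAABAABAABAABA
[4] ABAABAABAABAABAABAABAABAABAABAABAABAABAABAABAABAABAABAABAABAABAABAABAABAABAABAABA
[5] ABAABAABAABAABAABAABAABAABAABAABAABAABAABAABAABAABAABAABAA…AABAABAABAABAABAABAABAABAABAABAABAABAABAABAABAABAABAABAABA  (len 243)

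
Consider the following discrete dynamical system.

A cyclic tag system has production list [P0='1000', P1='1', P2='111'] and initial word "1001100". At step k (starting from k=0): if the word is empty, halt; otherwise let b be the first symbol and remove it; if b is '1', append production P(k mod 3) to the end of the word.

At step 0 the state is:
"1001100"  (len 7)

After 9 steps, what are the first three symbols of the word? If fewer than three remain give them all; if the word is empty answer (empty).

gen 0: "1001100"  (len 7)
gen 1: "0011001000"  (len 10)
gen 2: "011001000"  (len 9)
gen 3: "11001000"  (len 8)
gen 4: "10010001000"  (len 11)
gen 5: "00100010001"  (len 11)
gen 6: "0100010001"  (len 10)
gen 7: "100010001"  (len 9)
gen 8: "000100011"  (len 9)
gen 9: "00100011"  (len 8)

001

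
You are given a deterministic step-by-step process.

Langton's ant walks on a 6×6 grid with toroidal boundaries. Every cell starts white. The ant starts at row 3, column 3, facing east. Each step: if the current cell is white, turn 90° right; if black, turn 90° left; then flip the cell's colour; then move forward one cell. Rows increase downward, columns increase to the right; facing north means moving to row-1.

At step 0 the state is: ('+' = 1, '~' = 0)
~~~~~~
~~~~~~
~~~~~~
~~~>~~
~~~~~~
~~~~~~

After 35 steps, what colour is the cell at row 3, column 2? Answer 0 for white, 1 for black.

k=0  ~~~~~~
~~~~~~
~~~~~~
~~~>~~
~~~~~~
~~~~~~
k=1  ~~~~~~
~~~~~~
~~~~~~
~~~+~~
~~~v~~
~~~~~~
k=2  ~~~~~~
~~~~~~
~~~~~~
~~~+~~
~~<+~~
~~~~~~
k=3  ~~~~~~
~~~~~~
~~~~~~
~~^+~~
~~++~~
~~~~~~
k=4  ~~~~~~
~~~~~~
~~~~~~
~~+>~~
~~++~~
~~~~~~
k=5  ~~~~~~
~~~~~~
~~~^~~
~~+~~~
~~++~~
~~~~~~
k=6  ~~~~~~
~~~~~~
~~~+>~
~~+~~~
~~++~~
~~~~~~
k=7  ~~~~~~
~~~~~~
~~~++~
~~+~v~
~~++~~
~~~~~~
k=8  ~~~~~~
~~~~~~
~~~++~
~~+<+~
~~++~~
~~~~~~
k=9  ~~~~~~
~~~~~~
~~~^+~
~~+++~
~~++~~
~~~~~~
k=10  ~~~~~~
~~~~~~
~~<~+~
~~+++~
~~++~~
~~~~~~
k=11  ~~~~~~
~~^~~~
~~+~+~
~~+++~
~~++~~
~~~~~~
k=12  ~~~~~~
~~+>~~
~~+~+~
~~+++~
~~++~~
~~~~~~
k=13  ~~~~~~
~~++~~
~~+v+~
~~+++~
~~++~~
~~~~~~
k=14  ~~~~~~
~~++~~
~~<++~
~~+++~
~~++~~
~~~~~~
k=15  ~~~~~~
~~++~~
~~~++~
~~v++~
~~++~~
~~~~~~
k=16  ~~~~~~
~~++~~
~~~++~
~~~>+~
~~++~~
~~~~~~
k=17  ~~~~~~
~~++~~
~~~^+~
~~~~+~
~~++~~
~~~~~~
k=18  ~~~~~~
~~++~~
~~<~+~
~~~~+~
~~++~~
~~~~~~
k=19  ~~~~~~
~~^+~~
~~+~+~
~~~~+~
~~++~~
~~~~~~
k=20  ~~~~~~
~<~+~~
~~+~+~
~~~~+~
~~++~~
~~~~~~
k=21  ~^~~~~
~+~+~~
~~+~+~
~~~~+~
~~++~~
~~~~~~
k=22  ~+>~~~
~+~+~~
~~+~+~
~~~~+~
~~++~~
~~~~~~
k=23  ~++~~~
~+v+~~
~~+~+~
~~~~+~
~~++~~
~~~~~~
k=24  ~++~~~
~<++~~
~~+~+~
~~~~+~
~~++~~
~~~~~~
k=25  ~++~~~
~~++~~
~v+~+~
~~~~+~
~~++~~
~~~~~~
k=26  ~++~~~
~~++~~
<++~+~
~~~~+~
~~++~~
~~~~~~
k=27  ~++~~~
^~++~~
+++~+~
~~~~+~
~~++~~
~~~~~~
k=28  ~++~~~
+>++~~
+++~+~
~~~~+~
~~++~~
~~~~~~
k=29  ~++~~~
++++~~
+v+~+~
~~~~+~
~~++~~
~~~~~~
k=30  ~++~~~
++++~~
+~>~+~
~~~~+~
~~++~~
~~~~~~
k=31  ~++~~~
++^+~~
+~~~+~
~~~~+~
~~++~~
~~~~~~
k=32  ~++~~~
+<~+~~
+~~~+~
~~~~+~
~~++~~
~~~~~~
k=33  ~++~~~
+~~+~~
+v~~+~
~~~~+~
~~++~~
~~~~~~
k=34  ~++~~~
+~~+~~
<+~~+~
~~~~+~
~~++~~
~~~~~~
k=35  ~++~~~
+~~+~~
~+~~+~
v~~~+~
~~++~~
~~~~~~

0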